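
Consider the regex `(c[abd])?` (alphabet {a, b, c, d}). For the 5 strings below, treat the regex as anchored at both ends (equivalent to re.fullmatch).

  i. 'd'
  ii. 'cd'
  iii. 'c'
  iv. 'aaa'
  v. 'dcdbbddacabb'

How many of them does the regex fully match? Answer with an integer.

i → no match
ii → match
iii → no match
iv → no match
v → no match
Total matched: 1

1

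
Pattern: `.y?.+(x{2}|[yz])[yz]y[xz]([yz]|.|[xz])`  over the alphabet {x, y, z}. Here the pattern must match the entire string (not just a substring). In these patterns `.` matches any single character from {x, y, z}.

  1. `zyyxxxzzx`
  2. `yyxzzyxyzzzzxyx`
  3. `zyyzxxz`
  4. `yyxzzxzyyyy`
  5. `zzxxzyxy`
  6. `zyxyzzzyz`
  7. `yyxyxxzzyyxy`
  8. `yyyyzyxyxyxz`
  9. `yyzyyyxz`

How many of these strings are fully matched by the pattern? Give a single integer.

3

1 → no match
2 → no match
3 → no match
4 → no match
5 → match
6 → no match
7 → match
8 → no match
9 → match
Total matched: 3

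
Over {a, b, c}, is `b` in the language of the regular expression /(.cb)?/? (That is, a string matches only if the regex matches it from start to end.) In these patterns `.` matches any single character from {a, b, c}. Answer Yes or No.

No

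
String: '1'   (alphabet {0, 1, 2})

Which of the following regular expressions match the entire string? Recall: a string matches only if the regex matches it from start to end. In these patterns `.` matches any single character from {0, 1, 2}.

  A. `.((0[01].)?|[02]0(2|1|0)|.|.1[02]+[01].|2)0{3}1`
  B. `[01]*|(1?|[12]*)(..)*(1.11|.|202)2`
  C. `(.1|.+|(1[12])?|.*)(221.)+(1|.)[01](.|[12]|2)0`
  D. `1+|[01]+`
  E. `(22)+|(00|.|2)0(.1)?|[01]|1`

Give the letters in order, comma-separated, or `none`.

A → no match — must end with '01'
B → match
C → no match — must end with '0'
D → match
E → match

B, D, E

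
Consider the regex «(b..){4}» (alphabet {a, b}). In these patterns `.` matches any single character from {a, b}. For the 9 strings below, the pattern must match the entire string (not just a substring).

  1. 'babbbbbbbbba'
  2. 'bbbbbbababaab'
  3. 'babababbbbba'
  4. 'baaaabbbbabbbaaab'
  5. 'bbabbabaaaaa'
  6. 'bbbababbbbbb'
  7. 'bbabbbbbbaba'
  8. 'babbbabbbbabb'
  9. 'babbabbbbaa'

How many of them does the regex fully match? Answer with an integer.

1

1 → match
2 → no match
3 → no match
4 → no match
5 → no match
6 → no match
7 → no match
8 → no match
9 → no match
Total matched: 1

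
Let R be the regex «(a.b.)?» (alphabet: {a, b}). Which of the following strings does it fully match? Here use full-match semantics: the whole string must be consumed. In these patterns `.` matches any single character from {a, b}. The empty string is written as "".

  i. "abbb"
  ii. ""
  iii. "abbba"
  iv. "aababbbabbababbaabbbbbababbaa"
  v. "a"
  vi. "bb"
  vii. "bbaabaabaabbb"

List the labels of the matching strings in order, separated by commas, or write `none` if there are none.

i, ii

i. "abbb" → match
ii. "" → match
iii. "abbba" → no match
iv → no match
v. "a" → no match
vi. "bb" → no match
vii → no match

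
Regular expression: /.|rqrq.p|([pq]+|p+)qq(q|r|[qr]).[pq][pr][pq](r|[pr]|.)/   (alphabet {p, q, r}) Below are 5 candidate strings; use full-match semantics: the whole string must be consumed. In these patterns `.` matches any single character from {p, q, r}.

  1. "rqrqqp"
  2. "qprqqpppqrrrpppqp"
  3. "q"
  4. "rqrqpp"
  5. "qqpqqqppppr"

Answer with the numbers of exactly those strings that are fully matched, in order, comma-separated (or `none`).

1, 3, 4, 5

1. "rqrqqp" → match
2 → no match
3. "q" → match
4. "rqrqpp" → match
5. "qqpqqqppppr" → match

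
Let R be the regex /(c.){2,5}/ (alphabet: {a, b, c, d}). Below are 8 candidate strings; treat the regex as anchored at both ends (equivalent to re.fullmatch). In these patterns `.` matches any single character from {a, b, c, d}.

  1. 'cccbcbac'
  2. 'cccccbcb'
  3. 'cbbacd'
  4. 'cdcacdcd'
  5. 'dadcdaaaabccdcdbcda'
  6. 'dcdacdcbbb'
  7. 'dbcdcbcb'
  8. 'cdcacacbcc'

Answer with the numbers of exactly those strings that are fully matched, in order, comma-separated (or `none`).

1 → no match
2 → match
3 → no match
4 → match
5 → no match — must start with 'c'
6 → no match — must start with 'c'
7 → no match — must start with 'c'
8 → match

2, 4, 8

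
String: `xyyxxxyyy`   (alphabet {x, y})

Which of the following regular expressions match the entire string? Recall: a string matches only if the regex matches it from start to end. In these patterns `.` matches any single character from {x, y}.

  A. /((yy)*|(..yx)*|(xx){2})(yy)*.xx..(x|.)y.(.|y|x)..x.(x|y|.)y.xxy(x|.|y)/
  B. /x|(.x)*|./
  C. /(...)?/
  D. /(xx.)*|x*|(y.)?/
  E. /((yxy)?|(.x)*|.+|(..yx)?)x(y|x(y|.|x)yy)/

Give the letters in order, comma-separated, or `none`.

E

A → no match
B → no match
C → no match
D → no match
E → match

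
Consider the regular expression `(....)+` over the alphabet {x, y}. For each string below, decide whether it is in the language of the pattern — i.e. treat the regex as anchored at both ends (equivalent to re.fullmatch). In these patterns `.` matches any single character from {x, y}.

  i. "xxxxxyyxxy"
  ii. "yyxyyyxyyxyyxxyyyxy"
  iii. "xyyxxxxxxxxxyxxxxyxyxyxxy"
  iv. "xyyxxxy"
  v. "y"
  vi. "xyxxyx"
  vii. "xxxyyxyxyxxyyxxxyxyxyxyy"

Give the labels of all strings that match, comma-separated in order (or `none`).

i. "xxxxxyyxxy" → no match
ii → no match
iii → no match
iv. "xyyxxxy" → no match
v. "y" → no match
vi. "xyxxyx" → no match
vii → match

vii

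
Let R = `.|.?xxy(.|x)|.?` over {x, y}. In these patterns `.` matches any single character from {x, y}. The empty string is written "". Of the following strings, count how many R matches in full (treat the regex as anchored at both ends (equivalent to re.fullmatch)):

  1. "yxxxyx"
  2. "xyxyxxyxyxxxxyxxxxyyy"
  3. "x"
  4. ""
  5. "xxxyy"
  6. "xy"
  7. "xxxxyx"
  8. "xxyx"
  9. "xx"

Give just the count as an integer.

4

1. "yxxxyx" → no match
2 → no match
3. "x" → match
4. "" → match
5. "xxxyy" → match
6. "xy" → no match
7. "xxxxyx" → no match
8. "xxyx" → match
9. "xx" → no match
Total matched: 4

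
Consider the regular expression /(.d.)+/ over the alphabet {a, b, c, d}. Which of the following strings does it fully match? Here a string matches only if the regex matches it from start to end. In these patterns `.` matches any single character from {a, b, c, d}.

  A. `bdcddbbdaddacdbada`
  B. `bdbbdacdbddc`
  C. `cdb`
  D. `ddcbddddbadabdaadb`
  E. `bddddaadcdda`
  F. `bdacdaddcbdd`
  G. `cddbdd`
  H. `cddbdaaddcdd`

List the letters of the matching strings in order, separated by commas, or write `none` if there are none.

A, B, C, D, E, F, G, H

A → match
B → match
C → match
D → match
E → match
F → match
G → match
H → match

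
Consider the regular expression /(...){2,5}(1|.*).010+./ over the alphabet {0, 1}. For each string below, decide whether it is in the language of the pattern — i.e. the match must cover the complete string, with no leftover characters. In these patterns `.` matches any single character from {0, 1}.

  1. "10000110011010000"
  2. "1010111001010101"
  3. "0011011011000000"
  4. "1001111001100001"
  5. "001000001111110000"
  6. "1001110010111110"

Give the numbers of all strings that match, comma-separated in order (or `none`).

1, 2

1 → match
2 → match
3 → no match
4 → no match
5 → no match
6 → no match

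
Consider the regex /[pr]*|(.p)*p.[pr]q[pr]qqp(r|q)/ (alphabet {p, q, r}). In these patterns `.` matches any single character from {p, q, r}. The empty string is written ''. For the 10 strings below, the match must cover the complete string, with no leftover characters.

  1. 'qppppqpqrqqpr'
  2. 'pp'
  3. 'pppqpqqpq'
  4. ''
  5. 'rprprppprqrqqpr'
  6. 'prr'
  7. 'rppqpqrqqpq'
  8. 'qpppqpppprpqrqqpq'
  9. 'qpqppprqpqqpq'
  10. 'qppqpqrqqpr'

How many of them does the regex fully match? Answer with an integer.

1 → match
2 → match
3 → match
4 → match
5 → match
6 → match
7 → match
8 → match
9 → match
10 → match
Total matched: 10

10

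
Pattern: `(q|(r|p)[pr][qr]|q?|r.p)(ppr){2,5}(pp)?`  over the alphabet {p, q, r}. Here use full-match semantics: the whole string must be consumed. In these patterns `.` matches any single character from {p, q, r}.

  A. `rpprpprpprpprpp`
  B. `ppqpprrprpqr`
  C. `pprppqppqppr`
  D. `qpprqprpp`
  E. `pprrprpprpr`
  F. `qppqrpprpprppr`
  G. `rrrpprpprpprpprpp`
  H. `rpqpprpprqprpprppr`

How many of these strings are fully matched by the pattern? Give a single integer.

A → no match
B → no match
C → no match
D → no match
E → no match
F → no match
G → match
H → no match
Total matched: 1

1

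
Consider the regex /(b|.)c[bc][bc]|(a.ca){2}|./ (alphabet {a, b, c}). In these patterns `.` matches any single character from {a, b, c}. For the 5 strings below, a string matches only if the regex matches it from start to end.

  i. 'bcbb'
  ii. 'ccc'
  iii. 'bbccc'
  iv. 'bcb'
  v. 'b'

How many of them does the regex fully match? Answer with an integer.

i → match
ii → no match
iii → no match
iv → no match
v → match
Total matched: 2

2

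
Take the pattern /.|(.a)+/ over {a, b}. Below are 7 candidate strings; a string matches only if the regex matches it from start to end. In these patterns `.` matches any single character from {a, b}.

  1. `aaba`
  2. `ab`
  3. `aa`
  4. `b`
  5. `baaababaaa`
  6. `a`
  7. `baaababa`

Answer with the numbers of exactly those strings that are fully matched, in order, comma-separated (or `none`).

1, 3, 4, 5, 6, 7

1 → match
2 → no match
3 → match
4 → match
5 → match
6 → match
7 → match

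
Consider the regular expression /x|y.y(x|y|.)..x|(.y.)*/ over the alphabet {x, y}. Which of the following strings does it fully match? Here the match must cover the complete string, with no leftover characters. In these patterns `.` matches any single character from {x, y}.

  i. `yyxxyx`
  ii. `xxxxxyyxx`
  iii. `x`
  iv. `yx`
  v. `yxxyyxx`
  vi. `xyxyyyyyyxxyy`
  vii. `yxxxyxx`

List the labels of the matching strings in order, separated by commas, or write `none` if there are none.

i, iii

i. `yyxxyx` → match
ii. `xxxxxyyxx` → no match
iii. `x` → match
iv. `yx` → no match
v. `yxxyyxx` → no match
vi → no match
vii. `yxxxyxx` → no match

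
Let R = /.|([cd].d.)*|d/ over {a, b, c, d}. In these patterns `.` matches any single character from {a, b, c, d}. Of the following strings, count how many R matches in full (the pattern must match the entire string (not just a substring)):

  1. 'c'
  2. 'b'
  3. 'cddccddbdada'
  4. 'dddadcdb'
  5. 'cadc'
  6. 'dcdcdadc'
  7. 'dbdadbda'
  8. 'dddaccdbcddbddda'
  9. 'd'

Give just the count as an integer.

9

1 → match
2 → match
3 → match
4 → match
5 → match
6 → match
7 → match
8 → match
9 → match
Total matched: 9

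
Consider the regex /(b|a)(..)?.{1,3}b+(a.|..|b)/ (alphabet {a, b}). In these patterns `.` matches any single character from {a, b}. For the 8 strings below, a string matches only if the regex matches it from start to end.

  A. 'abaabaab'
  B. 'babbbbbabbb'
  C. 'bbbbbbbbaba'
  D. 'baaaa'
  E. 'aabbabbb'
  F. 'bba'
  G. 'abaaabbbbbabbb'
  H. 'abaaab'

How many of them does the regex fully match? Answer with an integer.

1

A → no match
B → no match
C → no match
D → no match
E → match
F → no match
G → no match
H → no match
Total matched: 1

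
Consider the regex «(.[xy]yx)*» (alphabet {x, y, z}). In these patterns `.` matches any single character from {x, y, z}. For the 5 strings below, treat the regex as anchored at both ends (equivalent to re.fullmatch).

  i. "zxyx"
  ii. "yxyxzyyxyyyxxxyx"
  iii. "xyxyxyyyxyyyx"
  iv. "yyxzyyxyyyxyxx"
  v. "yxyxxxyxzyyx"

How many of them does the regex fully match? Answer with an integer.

i → match
ii → match
iii → no match
iv → no match
v → match
Total matched: 3

3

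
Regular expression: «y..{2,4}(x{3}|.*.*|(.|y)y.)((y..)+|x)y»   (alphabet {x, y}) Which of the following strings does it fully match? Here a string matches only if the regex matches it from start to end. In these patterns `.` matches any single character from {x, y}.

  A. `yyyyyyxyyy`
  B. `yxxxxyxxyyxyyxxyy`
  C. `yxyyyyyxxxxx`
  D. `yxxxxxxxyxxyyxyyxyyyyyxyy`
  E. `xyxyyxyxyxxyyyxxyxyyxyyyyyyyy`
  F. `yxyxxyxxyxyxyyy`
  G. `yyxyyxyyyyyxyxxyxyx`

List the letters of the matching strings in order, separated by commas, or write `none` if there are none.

D

A. `yyyyyyxyyy` → no match
B → no match
C. `yxyyyyyxxxxx` → no match — must end with `y`
D → match
E → no match — must start with `y`
F → no match
G → no match — must end with `y`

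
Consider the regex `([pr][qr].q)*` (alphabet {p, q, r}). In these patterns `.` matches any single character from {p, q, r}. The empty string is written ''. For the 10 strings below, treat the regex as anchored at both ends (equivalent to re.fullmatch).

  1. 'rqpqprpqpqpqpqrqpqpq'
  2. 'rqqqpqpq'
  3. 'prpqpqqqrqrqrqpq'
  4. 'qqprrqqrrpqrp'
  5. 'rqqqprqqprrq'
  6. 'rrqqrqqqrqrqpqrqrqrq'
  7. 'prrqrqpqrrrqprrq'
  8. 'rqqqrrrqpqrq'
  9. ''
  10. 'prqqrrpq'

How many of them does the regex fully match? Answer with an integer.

9

1 → match
2 → match
3 → match
4 → no match
5 → match
6 → match
7 → match
8 → match
9 → match
10 → match
Total matched: 9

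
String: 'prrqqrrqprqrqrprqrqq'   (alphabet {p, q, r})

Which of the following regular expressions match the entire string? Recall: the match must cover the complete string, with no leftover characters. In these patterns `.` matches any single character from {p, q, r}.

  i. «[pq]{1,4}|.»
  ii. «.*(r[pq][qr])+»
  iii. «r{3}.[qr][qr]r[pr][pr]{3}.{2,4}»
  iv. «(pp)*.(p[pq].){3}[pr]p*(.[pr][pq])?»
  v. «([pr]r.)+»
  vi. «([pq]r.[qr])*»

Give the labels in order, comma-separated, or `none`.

i → no match
ii → match
iii → no match — must start with 'r'
iv → no match
v → no match
vi → match

ii, vi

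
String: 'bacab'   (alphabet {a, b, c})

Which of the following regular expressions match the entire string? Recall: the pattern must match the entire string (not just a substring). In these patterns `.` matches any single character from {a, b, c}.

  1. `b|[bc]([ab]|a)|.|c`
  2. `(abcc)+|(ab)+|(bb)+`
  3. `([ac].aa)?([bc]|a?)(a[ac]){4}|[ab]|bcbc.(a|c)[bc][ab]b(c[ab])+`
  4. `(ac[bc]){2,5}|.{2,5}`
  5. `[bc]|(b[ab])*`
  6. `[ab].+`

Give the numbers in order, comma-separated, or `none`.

1 → no match
2 → no match
3 → no match
4 → match
5 → no match
6 → match

4, 6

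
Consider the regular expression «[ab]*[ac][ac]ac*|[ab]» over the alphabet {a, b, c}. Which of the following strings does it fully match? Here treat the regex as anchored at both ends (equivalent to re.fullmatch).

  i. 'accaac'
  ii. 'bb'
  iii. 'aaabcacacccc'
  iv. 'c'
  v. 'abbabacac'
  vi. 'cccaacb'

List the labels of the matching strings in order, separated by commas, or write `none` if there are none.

i → no match
ii → no match
iii → no match
iv → no match
v → match
vi → no match

v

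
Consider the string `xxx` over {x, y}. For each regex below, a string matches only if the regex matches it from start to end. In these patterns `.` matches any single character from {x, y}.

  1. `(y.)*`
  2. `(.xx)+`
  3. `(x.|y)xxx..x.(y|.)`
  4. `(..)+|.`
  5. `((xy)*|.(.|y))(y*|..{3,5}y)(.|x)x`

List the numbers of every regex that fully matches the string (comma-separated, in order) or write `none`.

1 → no match
2 → match
3 → no match
4 → no match
5 → no match

2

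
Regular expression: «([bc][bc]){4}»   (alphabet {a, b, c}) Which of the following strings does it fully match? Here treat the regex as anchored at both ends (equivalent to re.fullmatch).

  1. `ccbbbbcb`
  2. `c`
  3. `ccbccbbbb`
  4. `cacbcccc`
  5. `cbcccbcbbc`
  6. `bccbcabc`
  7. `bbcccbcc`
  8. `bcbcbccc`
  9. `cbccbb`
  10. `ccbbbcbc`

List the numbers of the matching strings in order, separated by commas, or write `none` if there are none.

1. `ccbbbbcb` → match
2. `c` → no match
3. `ccbccbbbb` → no match
4. `cacbcccc` → no match
5. `cbcccbcbbc` → no match
6. `bccbcabc` → no match
7. `bbcccbcc` → match
8. `bcbcbccc` → match
9. `cbccbb` → no match
10. `ccbbbcbc` → match

1, 7, 8, 10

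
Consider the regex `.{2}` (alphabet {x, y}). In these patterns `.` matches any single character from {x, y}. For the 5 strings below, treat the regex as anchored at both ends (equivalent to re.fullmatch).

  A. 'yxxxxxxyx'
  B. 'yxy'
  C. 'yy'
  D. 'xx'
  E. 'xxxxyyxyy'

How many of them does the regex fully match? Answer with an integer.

2

A → no match
B → no match
C → match
D → match
E → no match
Total matched: 2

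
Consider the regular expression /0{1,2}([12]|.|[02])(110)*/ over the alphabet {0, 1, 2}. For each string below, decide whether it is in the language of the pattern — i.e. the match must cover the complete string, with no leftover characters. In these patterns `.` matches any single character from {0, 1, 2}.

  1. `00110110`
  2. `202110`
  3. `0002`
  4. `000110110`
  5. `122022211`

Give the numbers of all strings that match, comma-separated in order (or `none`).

1, 4

1 → match
2 → no match — must start with `0`
3 → no match
4 → match
5 → no match — must start with `0`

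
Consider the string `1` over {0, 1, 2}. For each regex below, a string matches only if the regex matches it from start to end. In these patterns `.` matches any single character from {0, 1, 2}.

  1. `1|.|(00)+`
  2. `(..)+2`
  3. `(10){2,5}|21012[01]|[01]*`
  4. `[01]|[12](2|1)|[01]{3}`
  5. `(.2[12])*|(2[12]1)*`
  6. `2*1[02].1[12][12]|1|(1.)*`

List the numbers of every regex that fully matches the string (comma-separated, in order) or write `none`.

1, 3, 4, 6

1 → match
2 → no match — must end with `2`
3 → match
4 → match
5 → no match
6 → match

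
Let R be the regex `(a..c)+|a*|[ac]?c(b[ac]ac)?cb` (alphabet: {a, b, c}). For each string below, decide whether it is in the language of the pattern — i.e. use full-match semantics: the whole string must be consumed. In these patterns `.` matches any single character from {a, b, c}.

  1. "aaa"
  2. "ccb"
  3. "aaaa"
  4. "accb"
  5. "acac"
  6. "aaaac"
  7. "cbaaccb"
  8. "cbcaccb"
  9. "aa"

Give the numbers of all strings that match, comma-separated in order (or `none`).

1 → match
2 → match
3 → match
4 → match
5 → match
6 → no match
7 → match
8 → match
9 → match

1, 2, 3, 4, 5, 7, 8, 9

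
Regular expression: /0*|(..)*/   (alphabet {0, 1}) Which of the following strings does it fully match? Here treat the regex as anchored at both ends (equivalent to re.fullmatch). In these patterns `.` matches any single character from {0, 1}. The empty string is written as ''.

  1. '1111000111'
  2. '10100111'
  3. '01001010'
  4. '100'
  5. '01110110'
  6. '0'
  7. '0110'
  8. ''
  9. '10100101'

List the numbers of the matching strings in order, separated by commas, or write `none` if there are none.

1, 2, 3, 5, 6, 7, 8, 9

1 → match
2 → match
3 → match
4 → no match
5 → match
6 → match
7 → match
8 → match
9 → match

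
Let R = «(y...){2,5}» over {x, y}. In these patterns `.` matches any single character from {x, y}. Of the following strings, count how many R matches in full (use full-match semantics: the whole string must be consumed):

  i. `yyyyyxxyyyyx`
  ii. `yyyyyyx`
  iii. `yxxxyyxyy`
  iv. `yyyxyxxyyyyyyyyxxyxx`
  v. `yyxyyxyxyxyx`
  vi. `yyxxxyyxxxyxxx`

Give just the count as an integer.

i → match
ii → no match
iii → no match
iv → no match
v → match
vi → no match
Total matched: 2

2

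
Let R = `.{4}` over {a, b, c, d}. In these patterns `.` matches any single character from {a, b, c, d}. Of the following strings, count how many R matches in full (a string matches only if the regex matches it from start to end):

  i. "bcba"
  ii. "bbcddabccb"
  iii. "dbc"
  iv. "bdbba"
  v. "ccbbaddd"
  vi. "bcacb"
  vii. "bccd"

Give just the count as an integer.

i → match
ii → no match
iii → no match
iv → no match
v → no match
vi → no match
vii → match
Total matched: 2

2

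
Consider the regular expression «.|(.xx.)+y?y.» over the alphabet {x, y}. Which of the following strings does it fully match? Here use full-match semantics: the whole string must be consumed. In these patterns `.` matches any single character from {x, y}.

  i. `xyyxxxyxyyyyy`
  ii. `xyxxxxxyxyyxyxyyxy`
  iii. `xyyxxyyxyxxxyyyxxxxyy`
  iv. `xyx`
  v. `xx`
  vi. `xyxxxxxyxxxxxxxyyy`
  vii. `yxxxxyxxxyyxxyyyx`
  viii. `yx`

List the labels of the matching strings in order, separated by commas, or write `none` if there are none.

none

i → no match
ii → no match
iii → no match
iv → no match
v → no match
vi → no match
vii → no match
viii → no match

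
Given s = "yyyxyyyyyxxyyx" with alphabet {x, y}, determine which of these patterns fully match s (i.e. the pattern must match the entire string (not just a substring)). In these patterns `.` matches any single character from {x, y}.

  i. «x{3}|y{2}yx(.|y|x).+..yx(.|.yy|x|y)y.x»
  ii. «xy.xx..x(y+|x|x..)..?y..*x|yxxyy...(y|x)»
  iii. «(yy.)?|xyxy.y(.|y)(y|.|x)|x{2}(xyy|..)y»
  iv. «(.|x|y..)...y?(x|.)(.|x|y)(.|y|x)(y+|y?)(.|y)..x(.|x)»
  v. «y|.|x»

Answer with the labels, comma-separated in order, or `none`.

i → match
ii → no match
iii → no match
iv → no match
v → no match

i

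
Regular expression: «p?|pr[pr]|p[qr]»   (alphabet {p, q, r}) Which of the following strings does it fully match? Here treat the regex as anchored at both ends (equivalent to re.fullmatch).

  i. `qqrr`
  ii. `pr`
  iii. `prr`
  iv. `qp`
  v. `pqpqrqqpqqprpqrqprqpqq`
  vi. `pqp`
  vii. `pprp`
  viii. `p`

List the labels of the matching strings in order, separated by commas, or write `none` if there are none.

i → no match
ii → match
iii → match
iv → no match
v → no match
vi → no match
vii → no match
viii → match

ii, iii, viii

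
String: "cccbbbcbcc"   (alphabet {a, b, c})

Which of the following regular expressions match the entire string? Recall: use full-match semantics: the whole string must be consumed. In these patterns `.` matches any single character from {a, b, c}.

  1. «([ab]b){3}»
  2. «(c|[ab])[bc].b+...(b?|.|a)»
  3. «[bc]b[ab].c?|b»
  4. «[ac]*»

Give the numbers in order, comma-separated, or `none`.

2

1 → no match — must end with "b"
2 → match
3 → no match
4 → no match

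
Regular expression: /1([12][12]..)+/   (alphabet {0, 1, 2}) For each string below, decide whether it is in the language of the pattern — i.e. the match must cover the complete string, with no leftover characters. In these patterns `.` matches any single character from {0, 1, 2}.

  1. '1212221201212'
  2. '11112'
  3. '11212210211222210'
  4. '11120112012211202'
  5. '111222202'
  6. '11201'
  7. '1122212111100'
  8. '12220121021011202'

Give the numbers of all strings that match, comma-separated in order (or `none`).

1 → match
2. '11112' → match
3 → match
4 → match
5. '111222202' → match
6. '11201' → match
7 → match
8 → match

1, 2, 3, 4, 5, 6, 7, 8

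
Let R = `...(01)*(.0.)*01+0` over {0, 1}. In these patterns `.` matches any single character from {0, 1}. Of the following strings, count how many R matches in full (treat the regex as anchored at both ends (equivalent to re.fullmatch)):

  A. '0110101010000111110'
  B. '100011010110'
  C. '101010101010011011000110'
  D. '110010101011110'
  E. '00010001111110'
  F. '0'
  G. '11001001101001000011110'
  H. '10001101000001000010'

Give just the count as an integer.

A → match
B → match
C → match
D → match
E → match
F → no match — must end with '10'
G → match
H → match
Total matched: 7

7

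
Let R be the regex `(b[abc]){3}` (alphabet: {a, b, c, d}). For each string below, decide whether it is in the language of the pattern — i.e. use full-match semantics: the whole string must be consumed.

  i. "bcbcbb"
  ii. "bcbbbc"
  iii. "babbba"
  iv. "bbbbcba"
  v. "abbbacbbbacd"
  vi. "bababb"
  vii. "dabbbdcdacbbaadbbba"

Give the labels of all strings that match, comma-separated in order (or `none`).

i, ii, iii, vi

i → match
ii → match
iii → match
iv → no match
v → no match — must start with "b"
vi → match
vii → no match — must start with "b"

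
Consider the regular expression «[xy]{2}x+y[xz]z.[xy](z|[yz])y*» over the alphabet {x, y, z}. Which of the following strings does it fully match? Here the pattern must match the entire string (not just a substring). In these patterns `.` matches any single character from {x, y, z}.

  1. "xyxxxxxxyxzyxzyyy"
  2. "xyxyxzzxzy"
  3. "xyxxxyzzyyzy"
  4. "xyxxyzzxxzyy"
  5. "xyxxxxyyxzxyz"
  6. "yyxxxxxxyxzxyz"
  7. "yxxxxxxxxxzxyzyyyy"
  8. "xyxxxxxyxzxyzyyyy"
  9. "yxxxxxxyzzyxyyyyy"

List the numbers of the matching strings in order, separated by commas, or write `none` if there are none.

1 → match
2 → match
3 → match
4 → match
5 → no match
6 → match
7 → no match
8 → match
9 → match

1, 2, 3, 4, 6, 8, 9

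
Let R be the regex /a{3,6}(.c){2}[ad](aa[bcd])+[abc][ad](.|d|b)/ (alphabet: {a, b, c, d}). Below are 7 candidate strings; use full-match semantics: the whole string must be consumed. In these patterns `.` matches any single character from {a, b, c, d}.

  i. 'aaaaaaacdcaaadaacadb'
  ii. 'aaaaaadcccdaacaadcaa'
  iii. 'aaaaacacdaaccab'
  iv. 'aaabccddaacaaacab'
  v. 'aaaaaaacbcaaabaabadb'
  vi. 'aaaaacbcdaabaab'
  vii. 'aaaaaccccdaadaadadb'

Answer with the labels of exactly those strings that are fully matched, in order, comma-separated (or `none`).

i, ii, iii, v, vi, vii

i → match
ii → match
iii → match
iv → no match
v → match
vi → match
vii → match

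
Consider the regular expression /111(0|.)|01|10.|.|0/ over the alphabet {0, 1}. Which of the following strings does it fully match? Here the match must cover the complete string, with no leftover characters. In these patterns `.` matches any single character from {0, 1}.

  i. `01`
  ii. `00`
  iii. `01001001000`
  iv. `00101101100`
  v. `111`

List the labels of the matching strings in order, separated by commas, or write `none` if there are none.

i → match
ii → no match
iii → no match
iv → no match
v → no match

i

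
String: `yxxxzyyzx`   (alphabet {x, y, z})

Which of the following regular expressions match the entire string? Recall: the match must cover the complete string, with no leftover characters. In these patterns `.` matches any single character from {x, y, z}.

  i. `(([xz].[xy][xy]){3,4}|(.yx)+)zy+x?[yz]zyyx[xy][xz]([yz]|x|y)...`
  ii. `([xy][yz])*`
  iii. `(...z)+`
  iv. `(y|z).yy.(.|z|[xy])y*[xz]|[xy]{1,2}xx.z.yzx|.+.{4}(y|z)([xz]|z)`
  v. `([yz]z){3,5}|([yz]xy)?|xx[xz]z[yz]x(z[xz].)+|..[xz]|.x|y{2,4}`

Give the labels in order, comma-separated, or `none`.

iv

i → no match
ii → no match
iii → no match — must end with `z`
iv → match
v → no match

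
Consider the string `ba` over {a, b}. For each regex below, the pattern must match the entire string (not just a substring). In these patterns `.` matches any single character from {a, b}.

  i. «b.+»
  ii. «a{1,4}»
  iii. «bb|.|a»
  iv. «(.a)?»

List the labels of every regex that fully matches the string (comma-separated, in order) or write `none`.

i, iv

i → match
ii → no match — must start with `a`
iii → no match
iv → match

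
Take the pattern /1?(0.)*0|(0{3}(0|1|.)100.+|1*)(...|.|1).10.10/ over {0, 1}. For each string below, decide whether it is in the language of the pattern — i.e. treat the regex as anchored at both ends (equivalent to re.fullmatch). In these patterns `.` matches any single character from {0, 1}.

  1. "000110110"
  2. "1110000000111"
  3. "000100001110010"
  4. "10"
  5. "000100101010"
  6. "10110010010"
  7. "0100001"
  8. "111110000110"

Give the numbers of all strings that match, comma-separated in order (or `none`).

1 → match
2 → no match
3 → no match
4 → match
5 → no match
6 → no match
7 → no match
8 → no match

1, 4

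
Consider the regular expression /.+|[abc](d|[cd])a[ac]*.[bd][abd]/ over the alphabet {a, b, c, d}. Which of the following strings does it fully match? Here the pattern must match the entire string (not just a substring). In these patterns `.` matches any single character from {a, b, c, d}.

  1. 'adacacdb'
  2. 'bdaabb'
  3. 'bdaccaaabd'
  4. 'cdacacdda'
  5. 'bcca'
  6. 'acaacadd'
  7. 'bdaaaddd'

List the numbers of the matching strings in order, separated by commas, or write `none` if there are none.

1, 2, 3, 4, 5, 6, 7

1 → match
2 → match
3 → match
4 → match
5 → match
6 → match
7 → match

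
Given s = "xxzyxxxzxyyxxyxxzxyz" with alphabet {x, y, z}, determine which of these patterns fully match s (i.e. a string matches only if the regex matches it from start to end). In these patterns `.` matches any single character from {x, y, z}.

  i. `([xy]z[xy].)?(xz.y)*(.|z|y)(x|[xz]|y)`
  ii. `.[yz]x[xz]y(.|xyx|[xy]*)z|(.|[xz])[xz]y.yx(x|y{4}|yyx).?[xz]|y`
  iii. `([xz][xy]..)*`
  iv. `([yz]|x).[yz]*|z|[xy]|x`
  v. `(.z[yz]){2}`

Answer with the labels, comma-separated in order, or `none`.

iii

i → no match
ii → no match
iii → match
iv → no match
v → no match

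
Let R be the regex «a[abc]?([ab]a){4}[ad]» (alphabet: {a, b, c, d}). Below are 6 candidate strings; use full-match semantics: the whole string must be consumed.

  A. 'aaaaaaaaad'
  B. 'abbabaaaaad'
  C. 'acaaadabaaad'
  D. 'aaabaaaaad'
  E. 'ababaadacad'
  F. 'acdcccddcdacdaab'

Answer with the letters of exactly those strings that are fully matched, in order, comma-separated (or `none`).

A. 'aaaaaaaaad' → match
B. 'abbabaaaaad' → match
C. 'acaaadabaaad' → no match
D. 'aaabaaaaad' → match
E. 'ababaadacad' → no match
F → no match

A, B, D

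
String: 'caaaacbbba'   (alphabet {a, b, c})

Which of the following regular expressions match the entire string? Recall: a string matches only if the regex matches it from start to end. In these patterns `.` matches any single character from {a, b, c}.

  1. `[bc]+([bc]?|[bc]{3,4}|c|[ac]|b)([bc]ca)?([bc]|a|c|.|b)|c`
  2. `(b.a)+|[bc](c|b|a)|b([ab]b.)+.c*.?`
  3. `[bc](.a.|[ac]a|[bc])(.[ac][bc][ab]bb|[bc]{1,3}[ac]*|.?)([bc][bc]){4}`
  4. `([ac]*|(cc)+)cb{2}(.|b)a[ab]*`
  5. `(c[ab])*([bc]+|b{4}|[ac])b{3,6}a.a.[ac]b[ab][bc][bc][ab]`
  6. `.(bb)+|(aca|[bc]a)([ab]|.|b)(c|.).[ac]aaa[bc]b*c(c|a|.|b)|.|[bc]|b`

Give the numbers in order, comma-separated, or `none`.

1 → no match
2 → no match
3 → no match
4 → match
5 → no match
6 → no match

4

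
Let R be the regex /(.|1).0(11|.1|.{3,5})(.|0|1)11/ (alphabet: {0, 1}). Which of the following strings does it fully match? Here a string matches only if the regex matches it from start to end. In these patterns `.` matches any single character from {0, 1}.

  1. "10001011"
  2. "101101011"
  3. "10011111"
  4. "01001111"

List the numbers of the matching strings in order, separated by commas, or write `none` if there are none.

1 → match
2 → no match
3 → match
4 → match

1, 3, 4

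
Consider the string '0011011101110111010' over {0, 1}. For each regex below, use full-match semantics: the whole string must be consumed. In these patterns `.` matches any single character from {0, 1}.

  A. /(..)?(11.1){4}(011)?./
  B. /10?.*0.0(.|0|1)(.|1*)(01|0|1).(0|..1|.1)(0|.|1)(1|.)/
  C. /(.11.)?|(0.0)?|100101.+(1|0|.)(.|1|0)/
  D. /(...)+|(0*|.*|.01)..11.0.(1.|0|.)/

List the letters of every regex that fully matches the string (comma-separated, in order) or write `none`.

A → match
B → no match — must start with '1'
C → no match
D → match

A, D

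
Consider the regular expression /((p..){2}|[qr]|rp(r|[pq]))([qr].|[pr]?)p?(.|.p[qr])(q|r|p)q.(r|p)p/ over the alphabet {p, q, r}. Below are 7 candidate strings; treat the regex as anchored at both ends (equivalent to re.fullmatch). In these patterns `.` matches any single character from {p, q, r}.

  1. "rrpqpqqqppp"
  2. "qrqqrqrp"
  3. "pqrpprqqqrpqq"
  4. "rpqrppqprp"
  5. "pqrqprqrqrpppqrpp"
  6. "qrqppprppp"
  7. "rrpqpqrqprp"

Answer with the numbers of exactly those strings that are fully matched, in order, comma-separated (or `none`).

1, 4, 7

1 → match
2 → no match
3 → no match — must end with "p"
4 → match
5 → no match
6 → no match
7 → match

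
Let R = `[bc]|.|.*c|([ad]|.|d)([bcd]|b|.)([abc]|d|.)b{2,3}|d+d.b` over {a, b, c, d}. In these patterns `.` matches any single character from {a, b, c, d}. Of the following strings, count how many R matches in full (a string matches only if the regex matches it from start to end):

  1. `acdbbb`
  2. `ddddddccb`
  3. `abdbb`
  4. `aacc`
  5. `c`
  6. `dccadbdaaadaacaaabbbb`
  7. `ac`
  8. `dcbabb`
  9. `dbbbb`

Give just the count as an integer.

6

1. `acdbbb` → match
2. `ddddddccb` → no match
3. `abdbb` → match
4. `aacc` → match
5. `c` → match
6 → no match
7. `ac` → match
8. `dcbabb` → no match
9. `dbbbb` → match
Total matched: 6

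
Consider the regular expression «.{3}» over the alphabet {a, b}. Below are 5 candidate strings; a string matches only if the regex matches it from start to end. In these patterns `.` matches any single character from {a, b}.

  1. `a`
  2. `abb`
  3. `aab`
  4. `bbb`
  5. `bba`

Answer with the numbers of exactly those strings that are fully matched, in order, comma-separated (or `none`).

1. `a` → no match
2. `abb` → match
3. `aab` → match
4. `bbb` → match
5. `bba` → match

2, 3, 4, 5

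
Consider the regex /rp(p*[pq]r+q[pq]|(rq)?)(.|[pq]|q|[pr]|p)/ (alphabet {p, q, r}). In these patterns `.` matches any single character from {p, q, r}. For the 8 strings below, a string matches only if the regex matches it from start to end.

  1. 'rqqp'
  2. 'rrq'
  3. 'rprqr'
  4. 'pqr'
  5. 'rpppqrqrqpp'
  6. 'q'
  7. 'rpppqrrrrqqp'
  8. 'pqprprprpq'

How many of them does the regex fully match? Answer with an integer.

1 → no match — must start with 'rp'
2 → no match — must start with 'rp'
3 → match
4 → no match — must start with 'rp'
5 → no match
6 → no match — must start with 'rp'
7 → match
8 → no match — must start with 'rp'
Total matched: 2

2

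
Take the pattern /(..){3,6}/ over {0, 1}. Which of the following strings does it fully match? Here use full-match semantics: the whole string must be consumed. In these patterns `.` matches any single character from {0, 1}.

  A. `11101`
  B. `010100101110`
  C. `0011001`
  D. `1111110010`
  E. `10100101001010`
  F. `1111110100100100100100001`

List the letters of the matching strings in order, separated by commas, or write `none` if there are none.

A → no match
B → match
C → no match
D → match
E → no match
F → no match

B, D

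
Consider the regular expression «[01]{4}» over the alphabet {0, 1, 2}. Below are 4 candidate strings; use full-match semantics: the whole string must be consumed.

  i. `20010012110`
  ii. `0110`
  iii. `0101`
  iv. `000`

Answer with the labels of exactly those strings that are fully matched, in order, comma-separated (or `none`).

ii, iii

i. `20010012110` → no match
ii. `0110` → match
iii. `0101` → match
iv. `000` → no match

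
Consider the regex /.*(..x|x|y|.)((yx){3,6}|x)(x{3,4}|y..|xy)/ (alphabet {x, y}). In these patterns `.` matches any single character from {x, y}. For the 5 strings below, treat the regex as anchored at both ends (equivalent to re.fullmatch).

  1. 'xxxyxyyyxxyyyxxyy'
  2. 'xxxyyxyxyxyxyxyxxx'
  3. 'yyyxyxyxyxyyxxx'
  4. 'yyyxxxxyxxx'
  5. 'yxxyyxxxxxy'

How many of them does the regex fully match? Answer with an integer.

1

1 → no match
2 → no match
3 → no match
4 → no match
5 → match
Total matched: 1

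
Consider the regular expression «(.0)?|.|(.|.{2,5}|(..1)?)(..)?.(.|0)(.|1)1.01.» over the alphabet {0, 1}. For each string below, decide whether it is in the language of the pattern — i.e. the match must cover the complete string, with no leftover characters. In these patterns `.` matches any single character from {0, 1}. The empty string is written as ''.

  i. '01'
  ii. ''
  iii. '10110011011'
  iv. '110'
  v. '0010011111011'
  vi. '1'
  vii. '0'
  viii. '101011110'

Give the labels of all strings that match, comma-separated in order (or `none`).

i. '01' → no match
ii. '' → match
iii. '10110011011' → match
iv. '110' → no match
v → match
vi. '1' → match
vii. '0' → match
viii. '101011110' → no match

ii, iii, v, vi, vii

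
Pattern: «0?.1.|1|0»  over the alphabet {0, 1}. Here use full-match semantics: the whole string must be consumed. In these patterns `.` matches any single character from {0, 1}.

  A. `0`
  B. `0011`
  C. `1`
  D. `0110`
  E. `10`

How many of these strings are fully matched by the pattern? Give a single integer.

4

A. `0` → match
B. `0011` → match
C. `1` → match
D. `0110` → match
E. `10` → no match
Total matched: 4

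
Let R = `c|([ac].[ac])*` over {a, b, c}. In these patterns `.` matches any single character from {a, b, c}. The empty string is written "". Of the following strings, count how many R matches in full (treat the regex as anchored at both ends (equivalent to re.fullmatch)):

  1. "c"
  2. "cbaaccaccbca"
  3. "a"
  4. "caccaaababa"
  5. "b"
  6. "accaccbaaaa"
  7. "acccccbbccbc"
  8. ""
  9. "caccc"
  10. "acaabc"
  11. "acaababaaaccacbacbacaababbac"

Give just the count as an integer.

3

1 → match
2 → no match
3 → no match
4 → no match
5 → no match
6 → no match
7 → no match
8 → match
9 → no match
10 → match
11 → no match
Total matched: 3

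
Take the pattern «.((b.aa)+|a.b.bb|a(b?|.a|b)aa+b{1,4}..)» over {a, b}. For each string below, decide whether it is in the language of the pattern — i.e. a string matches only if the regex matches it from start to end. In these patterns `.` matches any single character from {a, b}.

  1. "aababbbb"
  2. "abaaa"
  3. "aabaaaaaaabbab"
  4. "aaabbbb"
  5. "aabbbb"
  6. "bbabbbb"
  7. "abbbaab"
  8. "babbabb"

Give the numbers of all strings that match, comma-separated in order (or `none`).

2, 3, 4, 8

1 → no match
2 → match
3 → match
4 → match
5 → no match
6 → no match
7 → no match
8 → match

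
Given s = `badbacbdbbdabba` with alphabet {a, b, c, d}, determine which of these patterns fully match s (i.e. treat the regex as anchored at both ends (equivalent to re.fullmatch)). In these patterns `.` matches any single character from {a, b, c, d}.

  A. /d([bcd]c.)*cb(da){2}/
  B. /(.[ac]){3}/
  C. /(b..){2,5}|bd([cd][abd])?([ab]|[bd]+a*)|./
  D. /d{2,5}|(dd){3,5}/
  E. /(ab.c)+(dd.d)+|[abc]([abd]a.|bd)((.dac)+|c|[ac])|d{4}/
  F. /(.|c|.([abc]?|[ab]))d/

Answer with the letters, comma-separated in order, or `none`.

A → no match — must start with `d`
B → no match
C → match
D → no match
E → no match
F → no match — must end with `d`

C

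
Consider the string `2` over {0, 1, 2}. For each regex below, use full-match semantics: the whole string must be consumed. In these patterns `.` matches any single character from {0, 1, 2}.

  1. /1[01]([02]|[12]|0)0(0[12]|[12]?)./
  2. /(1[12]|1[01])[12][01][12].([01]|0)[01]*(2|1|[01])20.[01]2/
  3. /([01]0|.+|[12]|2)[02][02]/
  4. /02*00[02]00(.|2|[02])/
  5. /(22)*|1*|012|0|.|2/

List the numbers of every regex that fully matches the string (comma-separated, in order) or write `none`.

1 → no match — must start with `1`
2 → no match — must start with `1`
3 → no match
4 → no match — must start with `0`
5 → match

5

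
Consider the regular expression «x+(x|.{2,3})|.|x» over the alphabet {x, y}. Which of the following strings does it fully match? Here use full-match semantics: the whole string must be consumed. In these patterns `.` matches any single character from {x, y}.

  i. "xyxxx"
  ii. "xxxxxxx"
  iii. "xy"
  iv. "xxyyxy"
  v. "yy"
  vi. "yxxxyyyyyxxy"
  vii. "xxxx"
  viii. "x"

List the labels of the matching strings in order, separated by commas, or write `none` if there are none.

i → no match
ii → match
iii → no match
iv → no match
v → no match
vi → no match
vii → match
viii → match

ii, vii, viii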